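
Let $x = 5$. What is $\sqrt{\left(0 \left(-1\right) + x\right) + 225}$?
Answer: $\sqrt{230} \approx 15.166$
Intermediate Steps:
$\sqrt{\left(0 \left(-1\right) + x\right) + 225} = \sqrt{\left(0 \left(-1\right) + 5\right) + 225} = \sqrt{\left(0 + 5\right) + 225} = \sqrt{5 + 225} = \sqrt{230}$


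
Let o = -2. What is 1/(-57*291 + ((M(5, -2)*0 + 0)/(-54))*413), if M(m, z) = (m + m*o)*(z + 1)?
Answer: -1/16587 ≈ -6.0288e-5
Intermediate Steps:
M(m, z) = -m*(1 + z) (M(m, z) = (m + m*(-2))*(z + 1) = (m - 2*m)*(1 + z) = (-m)*(1 + z) = -m*(1 + z))
1/(-57*291 + ((M(5, -2)*0 + 0)/(-54))*413) = 1/(-57*291 + (((5*(-1 - 1*(-2)))*0 + 0)/(-54))*413) = 1/(-16587 + (((5*(-1 + 2))*0 + 0)*(-1/54))*413) = 1/(-16587 + (((5*1)*0 + 0)*(-1/54))*413) = 1/(-16587 + ((5*0 + 0)*(-1/54))*413) = 1/(-16587 + ((0 + 0)*(-1/54))*413) = 1/(-16587 + (0*(-1/54))*413) = 1/(-16587 + 0*413) = 1/(-16587 + 0) = 1/(-16587) = -1/16587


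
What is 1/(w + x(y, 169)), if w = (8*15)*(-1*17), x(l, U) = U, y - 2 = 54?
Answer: -1/1871 ≈ -0.00053447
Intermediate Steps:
y = 56 (y = 2 + 54 = 56)
w = -2040 (w = 120*(-17) = -2040)
1/(w + x(y, 169)) = 1/(-2040 + 169) = 1/(-1871) = -1/1871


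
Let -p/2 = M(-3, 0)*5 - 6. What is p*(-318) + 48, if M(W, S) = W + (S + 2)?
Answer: -6948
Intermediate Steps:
M(W, S) = 2 + S + W (M(W, S) = W + (2 + S) = 2 + S + W)
p = 22 (p = -2*((2 + 0 - 3)*5 - 6) = -2*(-1*5 - 6) = -2*(-5 - 6) = -2*(-11) = 22)
p*(-318) + 48 = 22*(-318) + 48 = -6996 + 48 = -6948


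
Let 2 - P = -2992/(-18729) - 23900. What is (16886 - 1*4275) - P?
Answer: -211466147/18729 ≈ -11291.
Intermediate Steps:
P = 447657566/18729 (P = 2 - (-2992/(-18729) - 23900) = 2 - (-2992*(-1/18729) - 23900) = 2 - (2992/18729 - 23900) = 2 - 1*(-447620108/18729) = 2 + 447620108/18729 = 447657566/18729 ≈ 23902.)
(16886 - 1*4275) - P = (16886 - 1*4275) - 1*447657566/18729 = (16886 - 4275) - 447657566/18729 = 12611 - 447657566/18729 = -211466147/18729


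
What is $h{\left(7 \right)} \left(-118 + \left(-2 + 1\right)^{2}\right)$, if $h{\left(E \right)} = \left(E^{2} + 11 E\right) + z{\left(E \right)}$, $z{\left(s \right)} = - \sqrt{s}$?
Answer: $-14742 + 117 \sqrt{7} \approx -14432.0$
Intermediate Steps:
$h{\left(E \right)} = E^{2} - \sqrt{E} + 11 E$ ($h{\left(E \right)} = \left(E^{2} + 11 E\right) - \sqrt{E} = E^{2} - \sqrt{E} + 11 E$)
$h{\left(7 \right)} \left(-118 + \left(-2 + 1\right)^{2}\right) = \left(7^{2} - \sqrt{7} + 11 \cdot 7\right) \left(-118 + \left(-2 + 1\right)^{2}\right) = \left(49 - \sqrt{7} + 77\right) \left(-118 + \left(-1\right)^{2}\right) = \left(126 - \sqrt{7}\right) \left(-118 + 1\right) = \left(126 - \sqrt{7}\right) \left(-117\right) = -14742 + 117 \sqrt{7}$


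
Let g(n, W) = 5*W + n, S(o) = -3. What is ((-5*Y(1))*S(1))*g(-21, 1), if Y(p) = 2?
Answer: -480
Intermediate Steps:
g(n, W) = n + 5*W
((-5*Y(1))*S(1))*g(-21, 1) = (-5*2*(-3))*(-21 + 5*1) = (-10*(-3))*(-21 + 5) = 30*(-16) = -480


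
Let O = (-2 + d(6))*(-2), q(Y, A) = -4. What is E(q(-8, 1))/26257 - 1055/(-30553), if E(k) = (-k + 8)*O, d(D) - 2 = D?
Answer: 23301503/802230121 ≈ 0.029046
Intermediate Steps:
d(D) = 2 + D
O = -12 (O = (-2 + (2 + 6))*(-2) = (-2 + 8)*(-2) = 6*(-2) = -12)
E(k) = -96 + 12*k (E(k) = (-k + 8)*(-12) = (8 - k)*(-12) = -96 + 12*k)
E(q(-8, 1))/26257 - 1055/(-30553) = (-96 + 12*(-4))/26257 - 1055/(-30553) = (-96 - 48)*(1/26257) - 1055*(-1/30553) = -144*1/26257 + 1055/30553 = -144/26257 + 1055/30553 = 23301503/802230121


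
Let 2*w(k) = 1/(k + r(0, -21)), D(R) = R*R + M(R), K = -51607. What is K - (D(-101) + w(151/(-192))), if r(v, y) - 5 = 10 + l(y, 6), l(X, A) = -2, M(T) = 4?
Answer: -144949236/2345 ≈ -61812.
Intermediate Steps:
D(R) = 4 + R² (D(R) = R*R + 4 = R² + 4 = 4 + R²)
r(v, y) = 13 (r(v, y) = 5 + (10 - 2) = 5 + 8 = 13)
w(k) = 1/(2*(13 + k)) (w(k) = 1/(2*(k + 13)) = 1/(2*(13 + k)))
K - (D(-101) + w(151/(-192))) = -51607 - ((4 + (-101)²) + 1/(2*(13 + 151/(-192)))) = -51607 - ((4 + 10201) + 1/(2*(13 + 151*(-1/192)))) = -51607 - (10205 + 1/(2*(13 - 151/192))) = -51607 - (10205 + 1/(2*(2345/192))) = -51607 - (10205 + (½)*(192/2345)) = -51607 - (10205 + 96/2345) = -51607 - 1*23930821/2345 = -51607 - 23930821/2345 = -144949236/2345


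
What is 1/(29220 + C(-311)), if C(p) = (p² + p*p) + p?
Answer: 1/222351 ≈ 4.4974e-6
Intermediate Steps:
C(p) = p + 2*p² (C(p) = (p² + p²) + p = 2*p² + p = p + 2*p²)
1/(29220 + C(-311)) = 1/(29220 - 311*(1 + 2*(-311))) = 1/(29220 - 311*(1 - 622)) = 1/(29220 - 311*(-621)) = 1/(29220 + 193131) = 1/222351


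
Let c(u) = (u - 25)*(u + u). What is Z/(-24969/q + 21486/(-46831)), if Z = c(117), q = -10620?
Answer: 3568949298720/313713973 ≈ 11376.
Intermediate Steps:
c(u) = 2*u*(-25 + u) (c(u) = (-25 + u)*(2*u) = 2*u*(-25 + u))
Z = 21528 (Z = 2*117*(-25 + 117) = 2*117*92 = 21528)
Z/(-24969/q + 21486/(-46831)) = 21528/(-24969/(-10620) + 21486/(-46831)) = 21528/(-24969*(-1/10620) + 21486*(-1/46831)) = 21528/(8323/3540 - 21486/46831) = 21528/(313713973/165781740) = 21528*(165781740/313713973) = 3568949298720/313713973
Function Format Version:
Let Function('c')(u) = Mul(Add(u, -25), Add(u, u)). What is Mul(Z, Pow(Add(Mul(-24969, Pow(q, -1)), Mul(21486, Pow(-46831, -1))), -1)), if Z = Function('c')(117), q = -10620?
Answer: Rational(3568949298720, 313713973) ≈ 11376.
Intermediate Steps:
Function('c')(u) = Mul(2, u, Add(-25, u)) (Function('c')(u) = Mul(Add(-25, u), Mul(2, u)) = Mul(2, u, Add(-25, u)))
Z = 21528 (Z = Mul(2, 117, Add(-25, 117)) = Mul(2, 117, 92) = 21528)
Mul(Z, Pow(Add(Mul(-24969, Pow(q, -1)), Mul(21486, Pow(-46831, -1))), -1)) = Mul(21528, Pow(Add(Mul(-24969, Pow(-10620, -1)), Mul(21486, Pow(-46831, -1))), -1)) = Mul(21528, Pow(Add(Mul(-24969, Rational(-1, 10620)), Mul(21486, Rational(-1, 46831))), -1)) = Mul(21528, Pow(Add(Rational(8323, 3540), Rational(-21486, 46831)), -1)) = Mul(21528, Pow(Rational(313713973, 165781740), -1)) = Mul(21528, Rational(165781740, 313713973)) = Rational(3568949298720, 313713973)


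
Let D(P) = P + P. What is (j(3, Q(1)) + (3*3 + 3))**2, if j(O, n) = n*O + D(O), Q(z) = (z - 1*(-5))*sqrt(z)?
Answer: 1296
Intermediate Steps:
Q(z) = sqrt(z)*(5 + z) (Q(z) = (z + 5)*sqrt(z) = (5 + z)*sqrt(z) = sqrt(z)*(5 + z))
D(P) = 2*P
j(O, n) = 2*O + O*n (j(O, n) = n*O + 2*O = O*n + 2*O = 2*O + O*n)
(j(3, Q(1)) + (3*3 + 3))**2 = (3*(2 + sqrt(1)*(5 + 1)) + (3*3 + 3))**2 = (3*(2 + 1*6) + (9 + 3))**2 = (3*(2 + 6) + 12)**2 = (3*8 + 12)**2 = (24 + 12)**2 = 36**2 = 1296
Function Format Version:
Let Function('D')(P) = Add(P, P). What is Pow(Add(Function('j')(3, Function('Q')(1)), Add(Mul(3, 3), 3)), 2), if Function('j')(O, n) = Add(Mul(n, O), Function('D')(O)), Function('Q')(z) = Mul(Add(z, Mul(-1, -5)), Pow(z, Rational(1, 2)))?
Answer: 1296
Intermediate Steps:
Function('Q')(z) = Mul(Pow(z, Rational(1, 2)), Add(5, z)) (Function('Q')(z) = Mul(Add(z, 5), Pow(z, Rational(1, 2))) = Mul(Add(5, z), Pow(z, Rational(1, 2))) = Mul(Pow(z, Rational(1, 2)), Add(5, z)))
Function('D')(P) = Mul(2, P)
Function('j')(O, n) = Add(Mul(2, O), Mul(O, n)) (Function('j')(O, n) = Add(Mul(n, O), Mul(2, O)) = Add(Mul(O, n), Mul(2, O)) = Add(Mul(2, O), Mul(O, n)))
Pow(Add(Function('j')(3, Function('Q')(1)), Add(Mul(3, 3), 3)), 2) = Pow(Add(Mul(3, Add(2, Mul(Pow(1, Rational(1, 2)), Add(5, 1)))), Add(Mul(3, 3), 3)), 2) = Pow(Add(Mul(3, Add(2, Mul(1, 6))), Add(9, 3)), 2) = Pow(Add(Mul(3, Add(2, 6)), 12), 2) = Pow(Add(Mul(3, 8), 12), 2) = Pow(Add(24, 12), 2) = Pow(36, 2) = 1296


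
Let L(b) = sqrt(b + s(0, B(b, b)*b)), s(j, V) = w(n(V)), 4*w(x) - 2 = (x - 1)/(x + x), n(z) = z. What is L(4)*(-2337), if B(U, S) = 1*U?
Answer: -2337*sqrt(1182)/16 ≈ -5021.7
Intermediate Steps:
B(U, S) = U
w(x) = 1/2 + (-1 + x)/(8*x) (w(x) = 1/2 + ((x - 1)/(x + x))/4 = 1/2 + ((-1 + x)/((2*x)))/4 = 1/2 + ((-1 + x)*(1/(2*x)))/4 = 1/2 + ((-1 + x)/(2*x))/4 = 1/2 + (-1 + x)/(8*x))
s(j, V) = (-1 + 5*V)/(8*V)
L(b) = sqrt(b + (-1 + 5*b**2)/(8*b**2)) (L(b) = sqrt(b + (-1 + 5*(b*b))/(8*((b*b)))) = sqrt(b + (-1 + 5*b**2)/(8*(b**2))) = sqrt(b + (-1 + 5*b**2)/(8*b**2)))
L(4)*(-2337) = (sqrt(10 - 2/4**2 + 16*4)/4)*(-2337) = (sqrt(10 - 2*1/16 + 64)/4)*(-2337) = (sqrt(10 - 1/8 + 64)/4)*(-2337) = (sqrt(591/8)/4)*(-2337) = ((sqrt(1182)/4)/4)*(-2337) = (sqrt(1182)/16)*(-2337) = -2337*sqrt(1182)/16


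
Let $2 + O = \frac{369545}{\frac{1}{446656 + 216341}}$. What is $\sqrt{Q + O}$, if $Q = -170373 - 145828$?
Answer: $3 \sqrt{27222990018} \approx 4.9498 \cdot 10^{5}$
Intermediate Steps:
$O = 245007226363$ ($O = -2 + \frac{369545}{\frac{1}{446656 + 216341}} = -2 + \frac{369545}{\frac{1}{662997}} = -2 + 369545 \frac{1}{\frac{1}{662997}} = -2 + 369545 \cdot 662997 = -2 + 245007226365 = 245007226363$)
$Q = -316201$
$\sqrt{Q + O} = \sqrt{-316201 + 245007226363} = \sqrt{245006910162} = 3 \sqrt{27222990018}$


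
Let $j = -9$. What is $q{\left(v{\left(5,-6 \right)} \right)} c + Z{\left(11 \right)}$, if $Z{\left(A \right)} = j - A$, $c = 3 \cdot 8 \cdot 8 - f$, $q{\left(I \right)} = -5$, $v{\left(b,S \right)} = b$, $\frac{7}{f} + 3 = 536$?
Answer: $- \frac{522305}{533} \approx -979.93$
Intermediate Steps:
$f = \frac{7}{533}$ ($f = \frac{7}{-3 + 536} = \frac{7}{533} \approx 0.013133$)
$c = \frac{102329}{533}$ ($c = 3 \cdot 8 \cdot 8 - \frac{7}{533} = 24 \cdot 8 - \frac{7}{533} = 192 - \frac{7}{533} = \frac{102329}{533} \approx 191.99$)
$Z{\left(A \right)} = -9 - A$
$q{\left(v{\left(5,-6 \right)} \right)} c + Z{\left(11 \right)} = \left(-5\right) \frac{102329}{533} - 20 = - \frac{511645}{533} - 20 = - \frac{522305}{533}$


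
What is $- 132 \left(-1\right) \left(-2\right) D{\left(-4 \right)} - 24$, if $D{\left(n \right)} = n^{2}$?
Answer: $-4248$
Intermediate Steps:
$- 132 \left(-1\right) \left(-2\right) D{\left(-4 \right)} - 24 = - 132 \left(-1\right) \left(-2\right) \left(-4\right)^{2} - 24 = - 132 \cdot 2 \cdot 16 - 24 = \left(-132\right) 32 - 24 = -4224 - 24 = -4248$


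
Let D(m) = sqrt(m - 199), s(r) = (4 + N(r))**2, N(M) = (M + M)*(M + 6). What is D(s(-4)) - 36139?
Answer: -36139 + I*sqrt(55) ≈ -36139.0 + 7.4162*I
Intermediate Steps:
N(M) = 2*M*(6 + M) (N(M) = (2*M)*(6 + M) = 2*M*(6 + M))
s(r) = (4 + 2*r*(6 + r))**2
D(m) = sqrt(-199 + m)
D(s(-4)) - 36139 = sqrt(-199 + 4*(2 - 4*(6 - 4))**2) - 36139 = sqrt(-199 + 4*(2 - 4*2)**2) - 36139 = sqrt(-199 + 4*(2 - 8)**2) - 36139 = sqrt(-199 + 4*(-6)**2) - 36139 = sqrt(-199 + 4*36) - 36139 = sqrt(-199 + 144) - 36139 = sqrt(-55) - 36139 = I*sqrt(55) - 36139 = -36139 + I*sqrt(55)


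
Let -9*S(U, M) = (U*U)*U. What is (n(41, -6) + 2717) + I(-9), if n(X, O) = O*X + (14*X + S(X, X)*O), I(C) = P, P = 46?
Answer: 147115/3 ≈ 49038.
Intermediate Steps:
I(C) = 46
S(U, M) = -U³/9 (S(U, M) = -U*U*U/9 = -U²*U/9 = -U³/9)
n(X, O) = 14*X + O*X - O*X³/9 (n(X, O) = O*X + (14*X + (-X³/9)*O) = O*X + (14*X - O*X³/9) = 14*X + O*X - O*X³/9)
(n(41, -6) + 2717) + I(-9) = ((⅑)*41*(126 + 9*(-6) - 1*(-6)*41²) + 2717) + 46 = ((⅑)*41*(126 - 54 - 1*(-6)*1681) + 2717) + 46 = ((⅑)*41*(126 - 54 + 10086) + 2717) + 46 = ((⅑)*41*10158 + 2717) + 46 = (138826/3 + 2717) + 46 = 146977/3 + 46 = 147115/3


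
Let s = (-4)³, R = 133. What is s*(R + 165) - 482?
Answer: -19554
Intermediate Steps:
s = -64
s*(R + 165) - 482 = -64*(133 + 165) - 482 = -64*298 - 482 = -19072 - 482 = -19554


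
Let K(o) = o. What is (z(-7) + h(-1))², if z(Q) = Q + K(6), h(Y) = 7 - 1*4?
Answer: 4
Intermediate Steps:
h(Y) = 3 (h(Y) = 7 - 4 = 3)
z(Q) = 6 + Q (z(Q) = Q + 6 = 6 + Q)
(z(-7) + h(-1))² = ((6 - 7) + 3)² = (-1 + 3)² = 2² = 4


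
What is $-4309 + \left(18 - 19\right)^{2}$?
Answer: $-4308$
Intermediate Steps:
$-4309 + \left(18 - 19\right)^{2} = -4309 + \left(-1\right)^{2} = -4309 + 1 = -4308$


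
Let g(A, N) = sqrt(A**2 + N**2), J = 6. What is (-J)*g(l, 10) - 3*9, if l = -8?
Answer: -27 - 12*sqrt(41) ≈ -103.84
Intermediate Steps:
(-J)*g(l, 10) - 3*9 = (-1*6)*sqrt((-8)**2 + 10**2) - 3*9 = -6*sqrt(64 + 100) - 27 = -12*sqrt(41) - 27 = -27 - 12*sqrt(41)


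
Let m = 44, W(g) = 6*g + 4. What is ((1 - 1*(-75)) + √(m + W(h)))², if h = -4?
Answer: 5800 + 304*√6 ≈ 6544.6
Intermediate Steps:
W(g) = 4 + 6*g
((1 - 1*(-75)) + √(m + W(h)))² = ((1 - 1*(-75)) + √(44 + (4 + 6*(-4))))² = ((1 + 75) + √(44 + (4 - 24)))² = (76 + √(44 - 20))² = (76 + √24)² = (76 + 2*√6)²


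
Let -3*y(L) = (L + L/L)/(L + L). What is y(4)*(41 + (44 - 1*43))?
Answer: -35/4 ≈ -8.7500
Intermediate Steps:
y(L) = -(1 + L)/(6*L) (y(L) = -(L + L/L)/(3*(L + L)) = -(L + 1)/(3*(2*L)) = -(1 + L)*1/(2*L)/3 = -(1 + L)/(6*L))
y(4)*(41 + (44 - 1*43)) = ((⅙)*(-1 - 1*4)/4)*(41 + (44 - 1*43)) = ((⅙)*(¼)*(-1 - 4))*(41 + (44 - 43)) = ((⅙)*(¼)*(-5))*(41 + 1) = -5/24*42 = -35/4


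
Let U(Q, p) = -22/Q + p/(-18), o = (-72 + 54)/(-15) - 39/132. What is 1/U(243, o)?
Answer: -106920/15053 ≈ -7.1029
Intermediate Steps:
o = 199/220 (o = -18*(-1/15) - 39*1/132 = 6/5 - 13/44 = 199/220 ≈ 0.90455)
U(Q, p) = -22/Q - p/18 (U(Q, p) = -22/Q + p*(-1/18) = -22/Q - p/18)
1/U(243, o) = 1/(-22/243 - 1/18*199/220) = 1/(-22*1/243 - 199/3960) = 1/(-22/243 - 199/3960) = 1/(-15053/106920) = -106920/15053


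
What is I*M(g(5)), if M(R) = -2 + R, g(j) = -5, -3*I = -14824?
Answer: -103768/3 ≈ -34589.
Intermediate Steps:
I = 14824/3 (I = -⅓*(-14824) = 14824/3 ≈ 4941.3)
I*M(g(5)) = 14824*(-2 - 5)/3 = (14824/3)*(-7) = -103768/3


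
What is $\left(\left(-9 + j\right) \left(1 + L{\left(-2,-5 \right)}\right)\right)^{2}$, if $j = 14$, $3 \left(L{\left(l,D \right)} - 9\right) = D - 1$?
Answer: $1600$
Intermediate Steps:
$L{\left(l,D \right)} = \frac{26}{3} + \frac{D}{3}$ ($L{\left(l,D \right)} = 9 + \frac{D - 1}{3} = 9 + \frac{-1 + D}{3} = 9 + \left(- \frac{1}{3} + \frac{D}{3}\right) = \frac{26}{3} + \frac{D}{3}$)
$\left(\left(-9 + j\right) \left(1 + L{\left(-2,-5 \right)}\right)\right)^{2} = \left(\left(-9 + 14\right) \left(1 + \left(\frac{26}{3} + \frac{1}{3} \left(-5\right)\right)\right)\right)^{2} = \left(5 \left(1 + \left(\frac{26}{3} - \frac{5}{3}\right)\right)\right)^{2} = \left(5 \left(1 + 7\right)\right)^{2} = \left(5 \cdot 8\right)^{2} = 40^{2} = 1600$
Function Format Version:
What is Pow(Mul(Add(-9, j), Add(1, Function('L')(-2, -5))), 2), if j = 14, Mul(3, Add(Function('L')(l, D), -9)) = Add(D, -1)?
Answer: 1600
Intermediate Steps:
Function('L')(l, D) = Add(Rational(26, 3), Mul(Rational(1, 3), D)) (Function('L')(l, D) = Add(9, Mul(Rational(1, 3), Add(D, -1))) = Add(9, Mul(Rational(1, 3), Add(-1, D))) = Add(9, Add(Rational(-1, 3), Mul(Rational(1, 3), D))) = Add(Rational(26, 3), Mul(Rational(1, 3), D)))
Pow(Mul(Add(-9, j), Add(1, Function('L')(-2, -5))), 2) = Pow(Mul(Add(-9, 14), Add(1, Add(Rational(26, 3), Mul(Rational(1, 3), -5)))), 2) = Pow(Mul(5, Add(1, Add(Rational(26, 3), Rational(-5, 3)))), 2) = Pow(Mul(5, Add(1, 7)), 2) = Pow(Mul(5, 8), 2) = Pow(40, 2) = 1600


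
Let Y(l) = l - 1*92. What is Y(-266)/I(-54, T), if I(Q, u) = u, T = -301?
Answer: 358/301 ≈ 1.1894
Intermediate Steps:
Y(l) = -92 + l (Y(l) = l - 92 = -92 + l)
Y(-266)/I(-54, T) = (-92 - 266)/(-301) = -358*(-1/301) = 358/301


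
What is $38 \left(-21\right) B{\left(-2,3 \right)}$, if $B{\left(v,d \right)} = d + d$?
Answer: $-4788$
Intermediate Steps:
$B{\left(v,d \right)} = 2 d$
$38 \left(-21\right) B{\left(-2,3 \right)} = 38 \left(-21\right) 2 \cdot 3 = \left(-798\right) 6 = -4788$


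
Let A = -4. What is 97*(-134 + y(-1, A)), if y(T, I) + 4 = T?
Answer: -13483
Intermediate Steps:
y(T, I) = -4 + T
97*(-134 + y(-1, A)) = 97*(-134 + (-4 - 1)) = 97*(-134 - 5) = 97*(-139) = -13483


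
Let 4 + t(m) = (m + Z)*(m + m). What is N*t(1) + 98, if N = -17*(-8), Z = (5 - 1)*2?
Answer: 2002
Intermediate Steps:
Z = 8 (Z = 4*2 = 8)
t(m) = -4 + 2*m*(8 + m) (t(m) = -4 + (m + 8)*(m + m) = -4 + (8 + m)*(2*m) = -4 + 2*m*(8 + m))
N = 136
N*t(1) + 98 = 136*(-4 + 2*1**2 + 16*1) + 98 = 136*(-4 + 2*1 + 16) + 98 = 136*(-4 + 2 + 16) + 98 = 136*14 + 98 = 1904 + 98 = 2002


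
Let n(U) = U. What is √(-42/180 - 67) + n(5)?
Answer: 5 + I*√60510/30 ≈ 5.0 + 8.1996*I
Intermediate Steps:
√(-42/180 - 67) + n(5) = √(-42/180 - 67) + 5 = √(-42*1/180 - 67) + 5 = √(-7/30 - 67) + 5 = √(-2017/30) + 5 = I*√60510/30 + 5 = 5 + I*√60510/30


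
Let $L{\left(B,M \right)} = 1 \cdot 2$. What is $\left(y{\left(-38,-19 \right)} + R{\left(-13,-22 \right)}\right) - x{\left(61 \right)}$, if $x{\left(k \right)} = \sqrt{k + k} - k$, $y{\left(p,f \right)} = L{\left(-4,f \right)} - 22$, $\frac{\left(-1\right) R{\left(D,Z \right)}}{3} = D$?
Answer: $80 - \sqrt{122} \approx 68.955$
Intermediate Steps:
$R{\left(D,Z \right)} = - 3 D$
$L{\left(B,M \right)} = 2$
$y{\left(p,f \right)} = -20$ ($y{\left(p,f \right)} = 2 - 22 = -20$)
$x{\left(k \right)} = - k + \sqrt{2} \sqrt{k}$ ($x{\left(k \right)} = \sqrt{2 k} - k = \sqrt{2} \sqrt{k} - k = - k + \sqrt{2} \sqrt{k}$)
$\left(y{\left(-38,-19 \right)} + R{\left(-13,-22 \right)}\right) - x{\left(61 \right)} = \left(-20 - -39\right) - \left(\left(-1\right) 61 + \sqrt{2} \sqrt{61}\right) = \left(-20 + 39\right) - \left(-61 + \sqrt{122}\right) = 19 + \left(61 - \sqrt{122}\right) = 80 - \sqrt{122}$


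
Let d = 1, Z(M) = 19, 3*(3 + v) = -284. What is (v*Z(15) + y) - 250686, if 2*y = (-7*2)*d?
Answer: -757646/3 ≈ -2.5255e+5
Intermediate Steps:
v = -293/3 (v = -3 + (⅓)*(-284) = -3 - 284/3 = -293/3 ≈ -97.667)
y = -7 (y = (-7*2*1)/2 = (-14*1)/2 = (½)*(-14) = -7)
(v*Z(15) + y) - 250686 = (-293/3*19 - 7) - 250686 = (-5567/3 - 7) - 250686 = -5588/3 - 250686 = -757646/3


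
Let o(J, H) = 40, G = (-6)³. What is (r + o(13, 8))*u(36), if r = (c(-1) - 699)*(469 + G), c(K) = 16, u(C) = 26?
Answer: -4491734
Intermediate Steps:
G = -216
r = -172799 (r = (16 - 699)*(469 - 216) = -683*253 = -172799)
(r + o(13, 8))*u(36) = (-172799 + 40)*26 = -172759*26 = -4491734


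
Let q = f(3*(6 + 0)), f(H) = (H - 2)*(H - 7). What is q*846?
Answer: 148896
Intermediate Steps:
f(H) = (-7 + H)*(-2 + H) (f(H) = (-2 + H)*(-7 + H) = (-7 + H)*(-2 + H))
q = 176 (q = 14 + (3*(6 + 0))² - 27*(6 + 0) = 14 + (3*6)² - 27*6 = 14 + 18² - 9*18 = 14 + 324 - 162 = 176)
q*846 = 176*846 = 148896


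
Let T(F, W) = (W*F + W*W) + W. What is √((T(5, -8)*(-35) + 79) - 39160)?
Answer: 7*I*√809 ≈ 199.1*I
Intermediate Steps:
T(F, W) = W + W² + F*W (T(F, W) = (F*W + W²) + W = (W² + F*W) + W = W + W² + F*W)
√((T(5, -8)*(-35) + 79) - 39160) = √((-8*(1 + 5 - 8)*(-35) + 79) - 39160) = √((-8*(-2)*(-35) + 79) - 39160) = √((16*(-35) + 79) - 39160) = √((-560 + 79) - 39160) = √(-481 - 39160) = √(-39641) = 7*I*√809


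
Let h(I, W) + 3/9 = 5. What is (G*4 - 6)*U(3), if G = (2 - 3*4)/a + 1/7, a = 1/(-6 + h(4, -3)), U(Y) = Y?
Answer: 1006/7 ≈ 143.71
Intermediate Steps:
h(I, W) = 14/3 (h(I, W) = -1/3 + 5 = 14/3)
a = -3/4 (a = 1/(-6 + 14/3) = 1/(-4/3) = -3/4 ≈ -0.75000)
G = 283/21 (G = (2 - 3*4)/(-3/4) + 1/7 = (2 - 12)*(-4/3) + 1*(1/7) = -10*(-4/3) + 1/7 = 40/3 + 1/7 = 283/21 ≈ 13.476)
(G*4 - 6)*U(3) = ((283/21)*4 - 6)*3 = (1132/21 - 6)*3 = (1006/21)*3 = 1006/7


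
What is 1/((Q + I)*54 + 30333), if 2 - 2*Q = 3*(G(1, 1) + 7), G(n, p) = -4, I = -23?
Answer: 1/28902 ≈ 3.4600e-5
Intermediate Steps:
Q = -7/2 (Q = 1 - 3*(-4 + 7)/2 = 1 - 3*3/2 = 1 - ½*9 = 1 - 9/2 = -7/2 ≈ -3.5000)
1/((Q + I)*54 + 30333) = 1/((-7/2 - 23)*54 + 30333) = 1/(-53/2*54 + 30333) = 1/(-1431 + 30333) = 1/28902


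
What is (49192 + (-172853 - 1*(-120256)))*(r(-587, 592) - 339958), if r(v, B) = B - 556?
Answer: 1157434410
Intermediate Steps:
r(v, B) = -556 + B
(49192 + (-172853 - 1*(-120256)))*(r(-587, 592) - 339958) = (49192 + (-172853 - 1*(-120256)))*((-556 + 592) - 339958) = (49192 + (-172853 + 120256))*(36 - 339958) = (49192 - 52597)*(-339922) = -3405*(-339922) = 1157434410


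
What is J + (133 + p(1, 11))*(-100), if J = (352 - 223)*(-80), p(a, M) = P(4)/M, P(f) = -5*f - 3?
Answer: -257520/11 ≈ -23411.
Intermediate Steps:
P(f) = -3 - 5*f
p(a, M) = -23/M (p(a, M) = (-3 - 5*4)/M = (-3 - 20)/M = -23/M)
J = -10320 (J = 129*(-80) = -10320)
J + (133 + p(1, 11))*(-100) = -10320 + (133 - 23/11)*(-100) = -10320 + (1440/11)*(-100) = -10320 - 144000/11 = -257520/11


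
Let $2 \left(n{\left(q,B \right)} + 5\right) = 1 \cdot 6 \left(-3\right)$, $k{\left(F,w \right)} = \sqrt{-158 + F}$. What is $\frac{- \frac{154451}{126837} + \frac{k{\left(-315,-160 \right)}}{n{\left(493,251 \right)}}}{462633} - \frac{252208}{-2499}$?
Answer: $\frac{290182514924269}{2875270109229} - \frac{i \sqrt{473}}{6476862} \approx 100.92 - 3.3579 \cdot 10^{-6} i$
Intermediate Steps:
$n{\left(q,B \right)} = -14$ ($n{\left(q,B \right)} = -5 + \frac{1 \cdot 6 \left(-3\right)}{2} = -5 + \frac{6 \left(-3\right)}{2} = -5 + \frac{1}{2} \left(-18\right) = -5 - 9 = -14$)
$\frac{- \frac{154451}{126837} + \frac{k{\left(-315,-160 \right)}}{n{\left(493,251 \right)}}}{462633} - \frac{252208}{-2499} = \frac{- \frac{154451}{126837} + \frac{\sqrt{-158 - 315}}{-14}}{462633} - \frac{252208}{-2499} = \left(\left(-154451\right) \frac{1}{126837} + \sqrt{-473} \left(- \frac{1}{14}\right)\right) \frac{1}{462633} - - \frac{252208}{2499} = \left(- \frac{154451}{126837} + i \sqrt{473} \left(- \frac{1}{14}\right)\right) \frac{1}{462633} + \frac{252208}{2499} = \left(- \frac{154451}{126837} - \frac{i \sqrt{473}}{14}\right) \frac{1}{462633} + \frac{252208}{2499} = \left(- \frac{154451}{58678981821} - \frac{i \sqrt{473}}{6476862}\right) + \frac{252208}{2499} = \frac{290182514924269}{2875270109229} - \frac{i \sqrt{473}}{6476862}$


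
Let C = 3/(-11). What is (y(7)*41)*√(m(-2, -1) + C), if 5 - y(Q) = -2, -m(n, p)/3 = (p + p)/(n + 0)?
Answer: 1722*I*√11/11 ≈ 519.2*I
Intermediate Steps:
m(n, p) = -6*p/n (m(n, p) = -3*(p + p)/(n + 0) = -3*2*p/n = -6*p/n)
y(Q) = 7 (y(Q) = 5 - 1*(-2) = 5 + 2 = 7)
C = -3/11 (C = 3*(-1/11) = -3/11 ≈ -0.27273)
(y(7)*41)*√(m(-2, -1) + C) = (7*41)*√(-6*(-1)/(-2) - 3/11) = 287*√(-6*(-1)*(-½) - 3/11) = 287*√(-3 - 3/11) = 287*√(-36/11) = 287*(6*I*√11/11) = 1722*I*√11/11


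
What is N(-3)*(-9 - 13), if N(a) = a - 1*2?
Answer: 110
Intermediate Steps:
N(a) = -2 + a (N(a) = a - 2 = -2 + a)
N(-3)*(-9 - 13) = (-2 - 3)*(-9 - 13) = -5*(-22) = 110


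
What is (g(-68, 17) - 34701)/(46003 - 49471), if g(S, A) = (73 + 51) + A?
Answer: 2880/289 ≈ 9.9654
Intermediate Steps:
g(S, A) = 124 + A
(g(-68, 17) - 34701)/(46003 - 49471) = ((124 + 17) - 34701)/(46003 - 49471) = (141 - 34701)/(-3468) = -34560*(-1/3468) = 2880/289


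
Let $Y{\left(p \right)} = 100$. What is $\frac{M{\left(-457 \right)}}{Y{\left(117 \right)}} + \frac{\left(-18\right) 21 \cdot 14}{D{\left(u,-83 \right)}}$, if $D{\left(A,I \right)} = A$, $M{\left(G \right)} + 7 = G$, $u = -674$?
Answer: $\frac{27058}{8425} \approx 3.2116$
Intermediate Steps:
$M{\left(G \right)} = -7 + G$
$\frac{M{\left(-457 \right)}}{Y{\left(117 \right)}} + \frac{\left(-18\right) 21 \cdot 14}{D{\left(u,-83 \right)}} = \frac{-7 - 457}{100} + \frac{\left(-18\right) 21 \cdot 14}{-674} = \left(-464\right) \frac{1}{100} + \left(-378\right) 14 \left(- \frac{1}{674}\right) = - \frac{116}{25} - - \frac{2646}{337} = - \frac{116}{25} + \frac{2646}{337} = \frac{27058}{8425}$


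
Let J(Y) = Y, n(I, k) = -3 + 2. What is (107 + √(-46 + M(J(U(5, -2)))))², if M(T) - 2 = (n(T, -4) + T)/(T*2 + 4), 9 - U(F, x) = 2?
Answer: (321 + I*√393)²/9 ≈ 11405.0 + 1414.1*I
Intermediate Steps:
U(F, x) = 7 (U(F, x) = 9 - 1*2 = 9 - 2 = 7)
n(I, k) = -1
M(T) = 2 + (-1 + T)/(4 + 2*T) (M(T) = 2 + (-1 + T)/(T*2 + 4) = 2 + (-1 + T)/(2*T + 4) = 2 + (-1 + T)/(4 + 2*T))
(107 + √(-46 + M(J(U(5, -2)))))² = (107 + √(-46 + (7 + 5*7)/(2*(2 + 7))))² = (107 + √(-46 + (½)*(7 + 35)/9))² = (107 + √(-46 + (½)*(⅑)*42))² = (107 + √(-46 + 7/3))² = (107 + √(-131/3))² = (107 + I*√393/3)²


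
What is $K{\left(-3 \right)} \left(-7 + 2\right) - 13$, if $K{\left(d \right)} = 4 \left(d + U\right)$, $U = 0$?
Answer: $47$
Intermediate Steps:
$K{\left(d \right)} = 4 d$ ($K{\left(d \right)} = 4 \left(d + 0\right) = 4 d$)
$K{\left(-3 \right)} \left(-7 + 2\right) - 13 = 4 \left(-3\right) \left(-7 + 2\right) - 13 = \left(-12\right) \left(-5\right) - 13 = 60 - 13 = 47$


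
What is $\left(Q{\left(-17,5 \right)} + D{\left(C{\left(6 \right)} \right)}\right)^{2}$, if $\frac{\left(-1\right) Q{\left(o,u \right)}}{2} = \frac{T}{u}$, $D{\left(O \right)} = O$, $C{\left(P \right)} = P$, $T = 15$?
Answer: $0$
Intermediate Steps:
$Q{\left(o,u \right)} = - \frac{30}{u}$ ($Q{\left(o,u \right)} = - 2 \frac{15}{u} = - \frac{30}{u}$)
$\left(Q{\left(-17,5 \right)} + D{\left(C{\left(6 \right)} \right)}\right)^{2} = \left(- \frac{30}{5} + 6\right)^{2} = \left(\left(-30\right) \frac{1}{5} + 6\right)^{2} = \left(-6 + 6\right)^{2} = 0^{2} = 0$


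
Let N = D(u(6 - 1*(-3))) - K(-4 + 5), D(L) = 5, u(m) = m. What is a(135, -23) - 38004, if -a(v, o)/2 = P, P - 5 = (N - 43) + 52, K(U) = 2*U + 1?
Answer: -38036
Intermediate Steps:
K(U) = 1 + 2*U
N = 2 (N = 5 - (1 + 2*(-4 + 5)) = 5 - (1 + 2*1) = 5 - (1 + 2) = 5 - 1*3 = 5 - 3 = 2)
P = 16 (P = 5 + ((2 - 43) + 52) = 5 + (-41 + 52) = 5 + 11 = 16)
a(v, o) = -32 (a(v, o) = -2*16 = -32)
a(135, -23) - 38004 = -32 - 38004 = -38036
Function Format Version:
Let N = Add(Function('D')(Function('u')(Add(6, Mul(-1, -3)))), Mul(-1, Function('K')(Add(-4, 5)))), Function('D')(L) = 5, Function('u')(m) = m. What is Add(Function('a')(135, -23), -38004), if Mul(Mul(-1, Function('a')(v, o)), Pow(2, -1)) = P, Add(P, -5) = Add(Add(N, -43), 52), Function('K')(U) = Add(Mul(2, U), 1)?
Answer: -38036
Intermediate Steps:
Function('K')(U) = Add(1, Mul(2, U))
N = 2 (N = Add(5, Mul(-1, Add(1, Mul(2, Add(-4, 5))))) = Add(5, Mul(-1, Add(1, Mul(2, 1)))) = Add(5, Mul(-1, Add(1, 2))) = Add(5, Mul(-1, 3)) = Add(5, -3) = 2)
P = 16 (P = Add(5, Add(Add(2, -43), 52)) = Add(5, Add(-41, 52)) = Add(5, 11) = 16)
Function('a')(v, o) = -32 (Function('a')(v, o) = Mul(-2, 16) = -32)
Add(Function('a')(135, -23), -38004) = Add(-32, -38004) = -38036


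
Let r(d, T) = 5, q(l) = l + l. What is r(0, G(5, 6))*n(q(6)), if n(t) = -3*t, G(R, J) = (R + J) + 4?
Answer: -180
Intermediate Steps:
G(R, J) = 4 + J + R (G(R, J) = (J + R) + 4 = 4 + J + R)
q(l) = 2*l
r(0, G(5, 6))*n(q(6)) = 5*(-6*6) = 5*(-3*12) = 5*(-36) = -180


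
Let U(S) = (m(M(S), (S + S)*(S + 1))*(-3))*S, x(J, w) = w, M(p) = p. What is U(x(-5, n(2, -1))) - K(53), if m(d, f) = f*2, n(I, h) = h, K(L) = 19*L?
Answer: -1007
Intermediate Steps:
m(d, f) = 2*f
U(S) = -12*S**2*(1 + S) (U(S) = ((2*((S + S)*(S + 1)))*(-3))*S = ((2*((2*S)*(1 + S)))*(-3))*S = ((2*(2*S*(1 + S)))*(-3))*S = ((4*S*(1 + S))*(-3))*S = (-12*S*(1 + S))*S = -12*S**2*(1 + S))
U(x(-5, n(2, -1))) - K(53) = 12*(-1)**2*(-1 - 1*(-1)) - 19*53 = 12*1*(-1 + 1) - 1*1007 = 12*1*0 - 1007 = 0 - 1007 = -1007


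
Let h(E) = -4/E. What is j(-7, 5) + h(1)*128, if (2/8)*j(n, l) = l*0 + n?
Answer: -540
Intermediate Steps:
j(n, l) = 4*n (j(n, l) = 4*(l*0 + n) = 4*(0 + n) = 4*n)
j(-7, 5) + h(1)*128 = 4*(-7) - 4/1*128 = -28 - 4*1*128 = -28 - 4*128 = -28 - 512 = -540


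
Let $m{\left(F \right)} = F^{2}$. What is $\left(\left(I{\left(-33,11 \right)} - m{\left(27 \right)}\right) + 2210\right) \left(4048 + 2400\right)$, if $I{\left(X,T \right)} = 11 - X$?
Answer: $9833200$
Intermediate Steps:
$\left(\left(I{\left(-33,11 \right)} - m{\left(27 \right)}\right) + 2210\right) \left(4048 + 2400\right) = \left(\left(\left(11 - -33\right) - 27^{2}\right) + 2210\right) \left(4048 + 2400\right) = \left(\left(\left(11 + 33\right) - 729\right) + 2210\right) 6448 = \left(\left(44 - 729\right) + 2210\right) 6448 = \left(-685 + 2210\right) 6448 = 1525 \cdot 6448 = 9833200$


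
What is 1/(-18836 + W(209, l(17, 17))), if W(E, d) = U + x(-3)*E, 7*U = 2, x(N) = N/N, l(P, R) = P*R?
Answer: -7/130387 ≈ -5.3686e-5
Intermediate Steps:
x(N) = 1
U = 2/7 (U = (⅐)*2 = 2/7 ≈ 0.28571)
W(E, d) = 2/7 + E (W(E, d) = 2/7 + 1*E = 2/7 + E)
1/(-18836 + W(209, l(17, 17))) = 1/(-18836 + (2/7 + 209)) = 1/(-18836 + 1465/7) = 1/(-130387/7) = -7/130387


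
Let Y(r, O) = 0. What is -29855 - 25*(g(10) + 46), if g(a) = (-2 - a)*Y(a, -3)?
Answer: -31005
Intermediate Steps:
g(a) = 0 (g(a) = (-2 - a)*0 = 0)
-29855 - 25*(g(10) + 46) = -29855 - 25*(0 + 46) = -29855 - 25*46 = -29855 - 1*1150 = -29855 - 1150 = -31005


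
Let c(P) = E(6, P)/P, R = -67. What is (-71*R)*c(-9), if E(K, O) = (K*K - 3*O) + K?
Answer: -109411/3 ≈ -36470.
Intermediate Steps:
E(K, O) = K + K² - 3*O (E(K, O) = (K² - 3*O) + K = K + K² - 3*O)
c(P) = (42 - 3*P)/P (c(P) = (6 + 6² - 3*P)/P = (6 + 36 - 3*P)/P = (42 - 3*P)/P)
(-71*R)*c(-9) = (-71*(-67))*(-3 + 42/(-9)) = 4757*(-3 + 42*(-⅑)) = 4757*(-3 - 14/3) = 4757*(-23/3) = -109411/3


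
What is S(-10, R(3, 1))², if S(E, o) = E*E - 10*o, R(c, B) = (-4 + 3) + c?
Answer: 6400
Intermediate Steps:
R(c, B) = -1 + c
S(E, o) = E² - 10*o
S(-10, R(3, 1))² = ((-10)² - 10*(-1 + 3))² = (100 - 10*2)² = (100 - 20)² = 80² = 6400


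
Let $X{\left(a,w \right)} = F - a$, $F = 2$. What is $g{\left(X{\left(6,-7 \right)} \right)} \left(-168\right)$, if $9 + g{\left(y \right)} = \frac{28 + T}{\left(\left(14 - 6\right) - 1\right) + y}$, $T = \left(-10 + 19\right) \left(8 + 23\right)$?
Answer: $-15680$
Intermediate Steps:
$T = 279$ ($T = 9 \cdot 31 = 279$)
$X{\left(a,w \right)} = 2 - a$
$g{\left(y \right)} = -9 + \frac{307}{7 + y}$ ($g{\left(y \right)} = -9 + \frac{28 + 279}{\left(\left(14 - 6\right) - 1\right) + y} = -9 + \frac{307}{\left(8 - 1\right) + y} = -9 + \frac{307}{7 + y}$)
$g{\left(X{\left(6,-7 \right)} \right)} \left(-168\right) = \frac{244 - 9 \left(2 - 6\right)}{7 + \left(2 - 6\right)} \left(-168\right) = \frac{244 - -36}{7 - 4} \left(-168\right) = \frac{244 + 36}{3} \left(-168\right) = \frac{1}{3} \cdot 280 \left(-168\right) = \frac{280}{3} \left(-168\right) = -15680$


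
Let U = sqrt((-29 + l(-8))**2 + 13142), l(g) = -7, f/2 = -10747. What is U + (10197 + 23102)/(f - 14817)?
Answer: -33299/36311 + sqrt(14438) ≈ 119.24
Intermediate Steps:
f = -21494 (f = 2*(-10747) = -21494)
U = sqrt(14438) (U = sqrt((-29 - 7)**2 + 13142) = sqrt((-36)**2 + 13142) = sqrt(1296 + 13142) = sqrt(14438) ≈ 120.16)
U + (10197 + 23102)/(f - 14817) = sqrt(14438) + (10197 + 23102)/(-21494 - 14817) = sqrt(14438) + 33299/(-36311) = sqrt(14438) + 33299*(-1/36311) = sqrt(14438) - 33299/36311 = -33299/36311 + sqrt(14438)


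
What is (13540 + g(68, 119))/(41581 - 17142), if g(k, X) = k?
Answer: 13608/24439 ≈ 0.55682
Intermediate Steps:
(13540 + g(68, 119))/(41581 - 17142) = (13540 + 68)/(41581 - 17142) = 13608/24439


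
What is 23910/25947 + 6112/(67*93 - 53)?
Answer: 51050674/26716761 ≈ 1.9108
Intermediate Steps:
23910/25947 + 6112/(67*93 - 53) = 23910*(1/25947) + 6112/(6231 - 53) = 7970/8649 + 6112/6178 = 7970/8649 + 6112*(1/6178) = 7970/8649 + 3056/3089 = 51050674/26716761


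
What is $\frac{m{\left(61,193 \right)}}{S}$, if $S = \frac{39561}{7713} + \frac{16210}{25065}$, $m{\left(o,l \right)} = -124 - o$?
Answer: $- \frac{794786085}{24813871} \approx -32.03$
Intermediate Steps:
$S = \frac{24813871}{4296141}$ ($S = 39561 \cdot \frac{1}{7713} + 16210 \cdot \frac{1}{25065} = \frac{13187}{2571} + \frac{3242}{5013} = \frac{24813871}{4296141} \approx 5.7758$)
$\frac{m{\left(61,193 \right)}}{S} = \frac{-124 - 61}{\frac{24813871}{4296141}} = \left(-124 - 61\right) \frac{4296141}{24813871} = \left(-185\right) \frac{4296141}{24813871} = - \frac{794786085}{24813871}$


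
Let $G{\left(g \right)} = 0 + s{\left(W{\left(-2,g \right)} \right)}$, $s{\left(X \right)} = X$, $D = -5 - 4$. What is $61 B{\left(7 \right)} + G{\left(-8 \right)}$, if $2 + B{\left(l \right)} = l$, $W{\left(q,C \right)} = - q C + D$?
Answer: $280$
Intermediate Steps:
$D = -9$
$W{\left(q,C \right)} = -9 - C q$ ($W{\left(q,C \right)} = - q C - 9 = - C q - 9 = -9 - C q$)
$B{\left(l \right)} = -2 + l$
$G{\left(g \right)} = -9 + 2 g$ ($G{\left(g \right)} = 0 - \left(9 + g \left(-2\right)\right) = 0 + \left(-9 + 2 g\right) = -9 + 2 g$)
$61 B{\left(7 \right)} + G{\left(-8 \right)} = 61 \left(-2 + 7\right) + \left(-9 + 2 \left(-8\right)\right) = 61 \cdot 5 - 25 = 305 - 25 = 280$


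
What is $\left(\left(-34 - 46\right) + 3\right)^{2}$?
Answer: $5929$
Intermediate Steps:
$\left(\left(-34 - 46\right) + 3\right)^{2} = \left(-80 + 3\right)^{2} = \left(-77\right)^{2} = 5929$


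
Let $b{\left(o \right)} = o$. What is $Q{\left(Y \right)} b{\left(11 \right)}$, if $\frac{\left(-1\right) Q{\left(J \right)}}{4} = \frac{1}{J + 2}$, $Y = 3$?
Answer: $- \frac{44}{5} \approx -8.8$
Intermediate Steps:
$Q{\left(J \right)} = - \frac{4}{2 + J}$ ($Q{\left(J \right)} = - \frac{4}{J + 2} = - \frac{4}{2 + J}$)
$Q{\left(Y \right)} b{\left(11 \right)} = - \frac{4}{2 + 3} \cdot 11 = - \frac{4}{5} \cdot 11 = \left(-4\right) \frac{1}{5} \cdot 11 = \left(- \frac{4}{5}\right) 11 = - \frac{44}{5}$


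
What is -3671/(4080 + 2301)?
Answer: -3671/6381 ≈ -0.57530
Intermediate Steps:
-3671/(4080 + 2301) = -3671/6381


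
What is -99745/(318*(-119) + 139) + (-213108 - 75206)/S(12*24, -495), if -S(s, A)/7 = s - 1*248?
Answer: 5449115671/5278420 ≈ 1032.3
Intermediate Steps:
S(s, A) = 1736 - 7*s (S(s, A) = -7*(s - 1*248) = -7*(s - 248) = -7*(-248 + s) = 1736 - 7*s)
-99745/(318*(-119) + 139) + (-213108 - 75206)/S(12*24, -495) = -99745/(318*(-119) + 139) + (-213108 - 75206)/(1736 - 84*24) = -99745/(-37842 + 139) - 288314/(1736 - 7*288) = -99745/(-37703) - 288314/(1736 - 2016) = -99745*(-1/37703) - 288314/(-280) = 99745/37703 - 288314*(-1/280) = 99745/37703 + 144157/140 = 5449115671/5278420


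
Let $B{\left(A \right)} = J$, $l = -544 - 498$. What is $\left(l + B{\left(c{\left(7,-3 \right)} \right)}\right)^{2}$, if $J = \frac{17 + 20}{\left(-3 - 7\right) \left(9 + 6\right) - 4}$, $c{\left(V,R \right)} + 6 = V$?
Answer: $\frac{25761855025}{23716} \approx 1.0863 \cdot 10^{6}$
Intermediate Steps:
$c{\left(V,R \right)} = -6 + V$
$l = -1042$ ($l = -544 - 498 = -1042$)
$J = - \frac{37}{154}$ ($J = \frac{37}{\left(-10\right) 15 - 4} = \frac{37}{-150 - 4} = \frac{37}{-154} = 37 \left(- \frac{1}{154}\right) = - \frac{37}{154} \approx -0.24026$)
$B{\left(A \right)} = - \frac{37}{154}$
$\left(l + B{\left(c{\left(7,-3 \right)} \right)}\right)^{2} = \left(-1042 - \frac{37}{154}\right)^{2} = \left(- \frac{160505}{154}\right)^{2} = \frac{25761855025}{23716}$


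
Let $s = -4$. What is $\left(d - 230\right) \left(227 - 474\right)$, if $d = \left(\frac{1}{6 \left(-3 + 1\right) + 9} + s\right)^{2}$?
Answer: $\frac{469547}{9} \approx 52172.0$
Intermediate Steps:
$d = \frac{169}{9}$ ($d = \left(\frac{1}{6 \left(-3 + 1\right) + 9} - 4\right)^{2} = \left(\frac{1}{6 \left(-2\right) + 9} - 4\right)^{2} = \left(\frac{1}{-12 + 9} - 4\right)^{2} = \left(\frac{1}{-3} - 4\right)^{2} = \left(- \frac{1}{3} - 4\right)^{2} = \left(- \frac{13}{3}\right)^{2} = \frac{169}{9} \approx 18.778$)
$\left(d - 230\right) \left(227 - 474\right) = \left(\frac{169}{9} - 230\right) \left(227 - 474\right) = \left(- \frac{1901}{9}\right) \left(-247\right) = \frac{469547}{9}$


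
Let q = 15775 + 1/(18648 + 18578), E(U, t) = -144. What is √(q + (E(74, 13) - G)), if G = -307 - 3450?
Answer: √26867407210714/37226 ≈ 139.24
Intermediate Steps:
G = -3757
q = 587240151/37226 (q = 15775 + 1/37226 = 587240151/37226 ≈ 15775.)
√(q + (E(74, 13) - G)) = √(587240151/37226 + (-144 - 1*(-3757))) = √(587240151/37226 + (-144 + 3757)) = √(587240151/37226 + 3613) = √(721737689/37226) = √26867407210714/37226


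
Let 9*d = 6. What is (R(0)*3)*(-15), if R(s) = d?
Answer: -30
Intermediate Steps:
d = ⅔ (d = (⅑)*6 = ⅔ ≈ 0.66667)
R(s) = ⅔
(R(0)*3)*(-15) = ((⅔)*3)*(-15) = 2*(-15) = -30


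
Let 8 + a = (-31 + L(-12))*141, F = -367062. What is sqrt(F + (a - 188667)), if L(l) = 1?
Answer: I*sqrt(559967) ≈ 748.31*I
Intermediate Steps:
a = -4238 (a = -8 + (-31 + 1)*141 = -8 - 30*141 = -8 - 4230 = -4238)
sqrt(F + (a - 188667)) = sqrt(-367062 + (-4238 - 188667)) = sqrt(-367062 - 192905) = sqrt(-559967) = I*sqrt(559967)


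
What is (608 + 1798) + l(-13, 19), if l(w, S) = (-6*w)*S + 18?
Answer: 3906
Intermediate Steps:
l(w, S) = 18 - 6*S*w (l(w, S) = -6*S*w + 18 = 18 - 6*S*w)
(608 + 1798) + l(-13, 19) = (608 + 1798) + (18 - 6*19*(-13)) = 2406 + (18 + 1482) = 2406 + 1500 = 3906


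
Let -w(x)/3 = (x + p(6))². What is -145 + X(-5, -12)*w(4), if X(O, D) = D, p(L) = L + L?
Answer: 9071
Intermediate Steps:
p(L) = 2*L
w(x) = -3*(12 + x)² (w(x) = -3*(x + 2*6)² = -3*(x + 12)² = -3*(12 + x)²)
-145 + X(-5, -12)*w(4) = -145 - (-36)*(12 + 4)² = -145 - (-36)*16² = -145 - (-36)*256 = -145 - 12*(-768) = -145 + 9216 = 9071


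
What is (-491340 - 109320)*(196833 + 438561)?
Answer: -381655760040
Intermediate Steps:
(-491340 - 109320)*(196833 + 438561) = -600660*635394 = -381655760040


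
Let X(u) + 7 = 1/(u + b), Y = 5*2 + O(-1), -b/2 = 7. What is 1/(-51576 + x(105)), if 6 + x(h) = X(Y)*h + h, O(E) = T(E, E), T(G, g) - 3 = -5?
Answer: -2/104459 ≈ -1.9146e-5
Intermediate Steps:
T(G, g) = -2 (T(G, g) = 3 - 5 = -2)
O(E) = -2
b = -14 (b = -2*7 = -14)
Y = 8 (Y = 5*2 - 2 = 10 - 2 = 8)
X(u) = -7 + 1/(-14 + u) (X(u) = -7 + 1/(u - 14) = -7 + 1/(-14 + u))
x(h) = -6 - 37*h/6 (x(h) = -6 + (((99 - 7*8)/(-14 + 8))*h + h) = -6 + (((99 - 56)/(-6))*h + h) = -6 + ((-⅙*43)*h + h) = -6 + (-43*h/6 + h) = -6 - 37*h/6)
1/(-51576 + x(105)) = 1/(-51576 + (-6 - 37/6*105)) = 1/(-51576 + (-6 - 1295/2)) = 1/(-51576 - 1307/2) = 1/(-104459/2) = -2/104459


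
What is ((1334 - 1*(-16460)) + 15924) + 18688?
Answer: 52406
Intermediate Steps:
((1334 - 1*(-16460)) + 15924) + 18688 = ((1334 + 16460) + 15924) + 18688 = (17794 + 15924) + 18688 = 33718 + 18688 = 52406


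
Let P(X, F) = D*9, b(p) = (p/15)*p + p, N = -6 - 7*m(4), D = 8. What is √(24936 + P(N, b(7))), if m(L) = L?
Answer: 4*√1563 ≈ 158.14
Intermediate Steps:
N = -34 (N = -6 - 7*4 = -6 - 28 = -34)
b(p) = p + p²/15 (b(p) = (p*(1/15))*p + p = (p/15)*p + p = p²/15 + p = p + p²/15)
P(X, F) = 72 (P(X, F) = 8*9 = 72)
√(24936 + P(N, b(7))) = √(24936 + 72) = √25008 = 4*√1563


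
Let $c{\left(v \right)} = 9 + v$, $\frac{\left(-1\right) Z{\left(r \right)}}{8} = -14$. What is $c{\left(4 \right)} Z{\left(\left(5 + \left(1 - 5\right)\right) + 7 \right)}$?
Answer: $1456$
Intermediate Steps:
$Z{\left(r \right)} = 112$ ($Z{\left(r \right)} = \left(-8\right) \left(-14\right) = 112$)
$c{\left(4 \right)} Z{\left(\left(5 + \left(1 - 5\right)\right) + 7 \right)} = \left(9 + 4\right) 112 = 13 \cdot 112 = 1456$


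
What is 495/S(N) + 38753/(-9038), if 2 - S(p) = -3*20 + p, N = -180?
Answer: -111464/49709 ≈ -2.2423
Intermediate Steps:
S(p) = 62 - p (S(p) = 2 - (-3*20 + p) = 2 - (-60 + p) = 2 + (60 - p) = 62 - p)
495/S(N) + 38753/(-9038) = 495/(62 - 1*(-180)) + 38753/(-9038) = 495/(62 + 180) + 38753*(-1/9038) = 495/242 - 38753/9038 = 495*(1/242) - 38753/9038 = 45/22 - 38753/9038 = -111464/49709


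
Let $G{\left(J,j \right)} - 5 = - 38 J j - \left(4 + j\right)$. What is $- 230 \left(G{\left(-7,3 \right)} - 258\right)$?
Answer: $-123740$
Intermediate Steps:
$G{\left(J,j \right)} = 1 - j - 38 J j$ ($G{\left(J,j \right)} = 5 - \left(4 + j - - 38 J j\right) = 5 - \left(4 + j + 38 J j\right) = 1 - j - 38 J j$)
$- 230 \left(G{\left(-7,3 \right)} - 258\right) = - 230 \left(\left(1 - 3 - \left(-266\right) 3\right) - 258\right) = - 230 \left(\left(1 - 3 + 798\right) - 258\right) = - 230 \left(796 - 258\right) = \left(-230\right) 538 = -123740$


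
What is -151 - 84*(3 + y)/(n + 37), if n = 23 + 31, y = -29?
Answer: -127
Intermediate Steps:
n = 54
-151 - 84*(3 + y)/(n + 37) = -151 - 84*(3 - 29)/(54 + 37) = -151 - (-2184)/91 = -151 - 84*(-2/7) = -151 + 24 = -127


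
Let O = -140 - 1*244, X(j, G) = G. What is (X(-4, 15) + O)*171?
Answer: -63099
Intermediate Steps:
O = -384 (O = -140 - 244 = -384)
(X(-4, 15) + O)*171 = (15 - 384)*171 = -369*171 = -63099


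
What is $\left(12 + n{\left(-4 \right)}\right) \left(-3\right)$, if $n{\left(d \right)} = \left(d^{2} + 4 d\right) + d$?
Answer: $-24$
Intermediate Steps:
$n{\left(d \right)} = d^{2} + 5 d$
$\left(12 + n{\left(-4 \right)}\right) \left(-3\right) = \left(12 - 4 \left(5 - 4\right)\right) \left(-3\right) = \left(12 - 4\right) \left(-3\right) = 8 \left(-3\right) = -24$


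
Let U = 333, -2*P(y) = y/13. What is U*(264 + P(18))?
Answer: 1139859/13 ≈ 87682.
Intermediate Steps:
P(y) = -y/26 (P(y) = -y/(2*13) = -y/26)
U*(264 + P(18)) = 333*(264 - 1/26*18) = 333*(264 - 9/13) = 333*(3423/13) = 1139859/13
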